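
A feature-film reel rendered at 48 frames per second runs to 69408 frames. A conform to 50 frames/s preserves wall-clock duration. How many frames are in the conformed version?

Target frames = source frames × (target rate / source rate) = 69408 × (50)/(48) = 69408 × 25/24 = 72300.

72300 frames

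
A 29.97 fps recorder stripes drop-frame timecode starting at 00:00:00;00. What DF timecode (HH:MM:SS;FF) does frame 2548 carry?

Each 10-minute DF block holds 10 × 60 × 30 − 9 × 2 = 17982 frames. 2548 ÷ 17982 → 0 full blocks, remainder 2548.
Within the partial block the first minute is 1800 frames and each further minute 1798, so 1 further minute boundary passed. Total skipped labels = 18 × 0 + 2 × 1 = 2.
Non-drop label index = 2548 + 2 = 2550; at 30 labels/s that is 00:01:25:00, i.e. DF 00:01:25;00.

00:01:25;00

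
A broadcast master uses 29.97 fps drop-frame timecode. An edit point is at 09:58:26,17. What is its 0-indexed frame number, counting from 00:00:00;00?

Complete 10-minute blocks: 59, each 17982 frames → 1060938.
Remaining 8 whole minutes in the current block: 1800 + 7 × 1798 = 14386 frames.
Within the current minute: 26 × 30 + 17 − 2 = 795 (labels ;00/;01 skipped at this minute). Total = 1060938 + 14386 + 795 = 1076119.

1076119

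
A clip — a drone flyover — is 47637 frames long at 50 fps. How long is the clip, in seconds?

Running time = 47637 / (50) = 952.74 s.

952.74 seconds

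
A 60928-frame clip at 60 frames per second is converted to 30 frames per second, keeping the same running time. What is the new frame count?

30464 frames

Target frames = source frames × (target rate / source rate) = 60928 × (30)/(60) = 60928 × 1/2 = 30464.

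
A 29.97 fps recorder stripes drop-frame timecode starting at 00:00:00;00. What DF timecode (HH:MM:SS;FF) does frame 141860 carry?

Ten DF minutes hold 17982 frames, so frame 141860 lies in block 7 (frames 125874–143855) with 15986 frames into that block.
The block's first minute is 1800 frames and the rest 1798 each; 15986 frames reaches minute 8, so 7 × 18 + 8 × 2 = 142 labels have been skipped so far.
Adding those back, label number 141860 + 142 = 142002 at 30 labels/s is 4733 s + 12 f = 1 h 18 min 53 s frame 12, i.e. 01:18:53;12.

01:18:53;12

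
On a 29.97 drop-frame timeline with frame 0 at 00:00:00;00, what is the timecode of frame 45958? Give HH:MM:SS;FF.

00:25:33;14

Each 10-minute DF block holds 10 × 60 × 30 − 9 × 2 = 17982 frames. 45958 ÷ 17982 → 2 full blocks, remainder 9994.
Within the partial block the first minute is 1800 frames and each further minute 1798, so 5 further minute boundaries passed. Total skipped labels = 18 × 2 + 2 × 5 = 46.
Non-drop label index = 45958 + 46 = 46004; at 30 labels/s that is 00:25:33:14, i.e. DF 00:25:33;14.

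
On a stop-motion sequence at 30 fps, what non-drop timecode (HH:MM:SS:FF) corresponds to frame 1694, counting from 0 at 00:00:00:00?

00:00:56:14

1694 ÷ 30 = 56 full seconds, remainder 14 frames.
56 s = 0 h 0 min 56 s.
Timecode: 00:00:56:14.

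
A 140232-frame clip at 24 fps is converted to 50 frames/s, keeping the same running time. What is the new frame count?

Target frames = source frames × (target rate / source rate) = 140232 × (50)/(24) = 140232 × 25/12 = 292150.

292150 frames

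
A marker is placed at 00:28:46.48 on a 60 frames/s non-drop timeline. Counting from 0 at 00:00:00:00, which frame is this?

Total seconds to the label: (0 × 3600 + 28 × 60 + 46) = 1726.
Frame index = 1726 × 60 + 48 = 103608.

frame 103608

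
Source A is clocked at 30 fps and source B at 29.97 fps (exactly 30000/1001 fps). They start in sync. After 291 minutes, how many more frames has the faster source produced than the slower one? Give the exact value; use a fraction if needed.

291 min = 17460 s.
A emits 30 × 17460 = 523800 frames; B emits 30000/1001 × 17460 = 523800000/1001.
Difference = 523800/1001 frames (≈ 523.2767); B is behind A.

523800/1001 frames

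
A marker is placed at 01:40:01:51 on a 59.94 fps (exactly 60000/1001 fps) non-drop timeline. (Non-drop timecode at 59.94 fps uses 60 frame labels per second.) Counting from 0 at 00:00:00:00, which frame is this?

360111

Total seconds to the label: (1 × 3600 + 40 × 60 + 1) = 6001.
Frame index = 6001 × 60 + 51 = 360111.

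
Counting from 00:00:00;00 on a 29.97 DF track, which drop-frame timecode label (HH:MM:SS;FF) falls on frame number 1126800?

Ten DF minutes hold 17982 frames, so frame 1126800 lies in block 62 (frames 1114884–1132865) with 11916 frames into that block.
The block's first minute is 1800 frames and the rest 1798 each; 11916 frames reaches minute 6, so 62 × 18 + 6 × 2 = 1128 labels have been skipped so far.
Adding those back, label number 1126800 + 1128 = 1127928 at 30 labels/s is 37597 s + 18 f = 10 h 26 min 37 s frame 18, i.e. 10:26:37;18.

10:26:37;18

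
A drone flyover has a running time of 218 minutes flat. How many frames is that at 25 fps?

218 min = 13080 s.
Frames = 13080 × 25 = 327000.

327000 frames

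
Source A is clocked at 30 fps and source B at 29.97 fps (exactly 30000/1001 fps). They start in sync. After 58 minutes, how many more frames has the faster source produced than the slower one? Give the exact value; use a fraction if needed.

104400/1001 frames

58 min = 3480 s.
A emits 30 × 3480 = 104400 frames; B emits 30000/1001 × 3480 = 104400000/1001.
Difference = 104400/1001 frames (≈ 104.2957); B is behind A.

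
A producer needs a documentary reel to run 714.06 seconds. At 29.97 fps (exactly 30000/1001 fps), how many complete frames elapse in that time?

21400 frames

Frames = 714.06 × 30000/1001 = 21421800/1001 ≈ 21400.3996.
Complete frames: 21400.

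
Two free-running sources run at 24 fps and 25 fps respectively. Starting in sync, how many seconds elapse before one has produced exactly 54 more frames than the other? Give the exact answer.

54 seconds

The gap grows by |25 − 24| = 1 frame per second.
Time for a 54-frame gap: 54 ÷ (1) = 54 s.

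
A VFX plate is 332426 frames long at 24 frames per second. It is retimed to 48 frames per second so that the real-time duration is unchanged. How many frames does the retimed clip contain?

Frames at target rate = 332426 × (48) / (24) = 664852.

664852 frames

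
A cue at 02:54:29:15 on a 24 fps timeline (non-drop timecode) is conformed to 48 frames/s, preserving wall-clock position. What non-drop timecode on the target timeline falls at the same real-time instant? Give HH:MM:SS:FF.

Source frame index: (2×3600 + 54×60 + 29) × 24 + 15 = 251271.
Real time: 251271 / (24) = 83757/8 s.
Target frame: (83757/8) × (48) = 502542.
At 48 labels/s: frame 502542 → 02:54:29:30.

02:54:29:30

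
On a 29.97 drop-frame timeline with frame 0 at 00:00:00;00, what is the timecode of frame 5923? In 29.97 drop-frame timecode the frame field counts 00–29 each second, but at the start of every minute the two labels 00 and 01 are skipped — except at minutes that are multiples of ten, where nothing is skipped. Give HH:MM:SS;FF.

Ten DF minutes hold 17982 frames, so frame 5923 lies in block 0 (frames 0–17981) with 5923 frames into that block.
The block's first minute is 1800 frames and the rest 1798 each; 5923 frames reaches minute 3, so 0 × 18 + 3 × 2 = 6 labels have been skipped so far.
Adding those back, label number 5923 + 6 = 5929 at 30 labels/s is 197 s + 19 f = 0 h 3 min 17 s frame 19, i.e. 00:03:17;19.

00:03:17;19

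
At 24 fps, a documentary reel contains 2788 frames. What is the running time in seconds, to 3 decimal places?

Running time = 2788 × 1/24 = 697/6 s ≈ 116.167 s.

116.167 seconds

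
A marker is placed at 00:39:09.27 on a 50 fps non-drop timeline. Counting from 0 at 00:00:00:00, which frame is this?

Total seconds to the label: (0 × 3600 + 39 × 60 + 9) = 2349.
Frame index = 2349 × 50 + 27 = 117477.

frame 117477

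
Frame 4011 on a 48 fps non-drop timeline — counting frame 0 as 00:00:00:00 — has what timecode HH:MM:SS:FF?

4011 ÷ 48 = 83 full seconds, remainder 27 frames.
83 s = 0 h 1 min 23 s.
Timecode: 00:01:23:27.

00:01:23:27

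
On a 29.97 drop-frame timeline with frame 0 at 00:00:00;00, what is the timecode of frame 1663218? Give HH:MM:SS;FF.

15:24:56;02

Each 10-minute DF block holds 10 × 60 × 30 − 9 × 2 = 17982 frames. 1663218 ÷ 17982 → 92 full blocks, remainder 8874.
Within the partial block the first minute is 1800 frames and each further minute 1798, so 4 further minute boundaries passed. Total skipped labels = 18 × 92 + 2 × 4 = 1664.
Non-drop label index = 1663218 + 1664 = 1664882; at 30 labels/s that is 15:24:56:02, i.e. DF 15:24:56;02.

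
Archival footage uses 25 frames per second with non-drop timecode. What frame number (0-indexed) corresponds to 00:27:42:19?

Total seconds to the label: (0 × 3600 + 27 × 60 + 42) = 1662.
Frame index = 1662 × 25 + 19 = 41569.

41569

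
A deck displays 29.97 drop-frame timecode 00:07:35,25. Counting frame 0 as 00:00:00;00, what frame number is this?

Complete 10-minute blocks: 0, each 17982 frames → 0.
Remaining 7 whole minutes in the current block: 1800 + 6 × 1798 = 12588 frames.
Within the current minute: 35 × 30 + 25 − 2 = 1073 (labels ;00/;01 skipped at this minute). Total = 0 + 12588 + 1073 = 13661.

13661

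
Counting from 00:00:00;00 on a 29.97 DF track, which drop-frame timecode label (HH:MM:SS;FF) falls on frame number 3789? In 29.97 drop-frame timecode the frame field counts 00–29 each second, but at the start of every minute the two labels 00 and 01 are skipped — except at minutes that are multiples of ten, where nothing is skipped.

Each 10-minute DF block holds 10 × 60 × 30 − 9 × 2 = 17982 frames. 3789 ÷ 17982 → 0 full blocks, remainder 3789.
Within the partial block the first minute is 1800 frames and each further minute 1798, so 2 further minute boundaries passed. Total skipped labels = 18 × 0 + 2 × 2 = 4.
Non-drop label index = 3789 + 4 = 3793; at 30 labels/s that is 00:02:06:13, i.e. DF 00:02:06;13.

00:02:06;13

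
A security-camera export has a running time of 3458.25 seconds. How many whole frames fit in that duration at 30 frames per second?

Frames = 3458.25 × 30 = 207495/2 ≈ 103747.5000.
Complete frames: 103747.

103747 frames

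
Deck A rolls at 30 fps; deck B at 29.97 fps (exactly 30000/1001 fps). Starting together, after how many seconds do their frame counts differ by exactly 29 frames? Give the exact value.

29029/30 seconds

The gap grows by |30000/1001 − 30| = 30/1001 frames per second.
Time for a 29-frame gap: 29 ÷ (30/1001) = 29029/30 s.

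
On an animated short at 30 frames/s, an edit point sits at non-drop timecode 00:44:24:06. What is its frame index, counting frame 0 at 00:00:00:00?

79926

Total seconds to the label: (0 × 3600 + 44 × 60 + 24) = 2664.
Frame index = 2664 × 30 + 6 = 79926.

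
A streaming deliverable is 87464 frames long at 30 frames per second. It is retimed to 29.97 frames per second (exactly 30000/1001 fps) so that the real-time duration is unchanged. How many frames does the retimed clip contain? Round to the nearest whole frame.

87377 frames

Frames at target rate = 87464 × (30000/1001) / (30) = 6728000/77 ≈ 87376.623.
Nearest whole frame: 87377.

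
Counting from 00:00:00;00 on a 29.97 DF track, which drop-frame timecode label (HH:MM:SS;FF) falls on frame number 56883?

Ten DF minutes hold 17982 frames, so frame 56883 lies in block 3 (frames 53946–71927) with 2937 frames into that block.
The block's first minute is 1800 frames and the rest 1798 each; 2937 frames reaches minute 1, so 3 × 18 + 1 × 2 = 56 labels have been skipped so far.
Adding those back, label number 56883 + 56 = 56939 at 30 labels/s is 1897 s + 29 f = 0 h 31 min 37 s frame 29, i.e. 00:31:37;29.

00:31:37;29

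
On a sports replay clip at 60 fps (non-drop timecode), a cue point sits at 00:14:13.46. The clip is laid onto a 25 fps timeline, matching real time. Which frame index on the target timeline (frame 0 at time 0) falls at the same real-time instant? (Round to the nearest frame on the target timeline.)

Source frame index: (0×3600 + 14×60 + 13) × 60 + 46 = 51226.
Real time: 51226 / (60) = 25613/30 s.
Target frame: (25613/30) × (25) = 128065/6 ≈ 21344.167 → 21344.

frame 21344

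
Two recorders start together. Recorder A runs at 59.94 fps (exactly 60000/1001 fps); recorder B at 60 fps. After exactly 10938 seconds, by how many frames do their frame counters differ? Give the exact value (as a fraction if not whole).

656280/1001 frames

A emits 60000/1001 × 10938 = 656280000/1001 frames; B emits 60 × 10938 = 656280.
Difference = 656280/1001 frames (≈ 655.6244); B is ahead of A.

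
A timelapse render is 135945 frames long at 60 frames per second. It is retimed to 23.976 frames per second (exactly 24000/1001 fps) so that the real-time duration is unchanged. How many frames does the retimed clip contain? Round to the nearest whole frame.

54324 frames

Frames at target rate = 135945 × (24000/1001) / (60) = 54378000/1001 ≈ 54323.676.
Nearest whole frame: 54324.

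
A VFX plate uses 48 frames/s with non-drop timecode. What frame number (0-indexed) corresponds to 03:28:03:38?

599222

Total seconds to the label: (3 × 3600 + 28 × 60 + 3) = 12483.
Frame index = 12483 × 48 + 38 = 599222.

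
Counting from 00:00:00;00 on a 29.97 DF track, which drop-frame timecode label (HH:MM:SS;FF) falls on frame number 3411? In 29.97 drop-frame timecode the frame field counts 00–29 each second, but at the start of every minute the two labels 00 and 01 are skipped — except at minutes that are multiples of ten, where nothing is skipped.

Each 10-minute DF block holds 10 × 60 × 30 − 9 × 2 = 17982 frames. 3411 ÷ 17982 → 0 full blocks, remainder 3411.
Within the partial block the first minute is 1800 frames and each further minute 1798, so 1 further minute boundary passed. Total skipped labels = 18 × 0 + 2 × 1 = 2.
Non-drop label index = 3411 + 2 = 3413; at 30 labels/s that is 00:01:53:23, i.e. DF 00:01:53;23.

00:01:53;23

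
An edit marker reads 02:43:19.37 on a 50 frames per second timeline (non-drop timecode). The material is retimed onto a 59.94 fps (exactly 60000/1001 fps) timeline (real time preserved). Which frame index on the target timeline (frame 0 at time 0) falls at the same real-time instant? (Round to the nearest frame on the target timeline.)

Source frame index: (2×3600 + 43×60 + 19) × 50 + 37 = 489987.
Real time: 489987 / (50) = 489987/50 s.
Target frame: (489987/50) × (60000/1001) = 587984400/1001 ≈ 587397.003 → 587397.

frame 587397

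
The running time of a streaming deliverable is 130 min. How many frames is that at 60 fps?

130 min = 7800 s.
Frames = 7800 × 60 = 468000.

468000 frames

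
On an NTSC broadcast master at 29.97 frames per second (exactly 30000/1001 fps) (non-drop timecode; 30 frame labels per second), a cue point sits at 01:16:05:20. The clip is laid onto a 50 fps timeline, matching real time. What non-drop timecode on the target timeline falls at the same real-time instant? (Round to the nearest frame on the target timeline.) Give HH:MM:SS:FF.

01:16:10:12

Source frame index: (1×3600 + 16×60 + 5) × 30 + 20 = 136970.
Real time: 136970 / (30000/1001) = 13710697/3000 s.
Target frame: (13710697/3000) × (50) = 13710697/60 ≈ 228511.617 → 228512.
At 50 labels/s: frame 228512 → 01:16:10:12.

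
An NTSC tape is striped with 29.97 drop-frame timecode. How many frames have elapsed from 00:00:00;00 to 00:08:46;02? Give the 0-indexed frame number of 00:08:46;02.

As if non-drop at 30 labels/s: (0 × 3600 + 8 × 60 + 46) × 30 + 2 = 15782.
Minute boundaries passed: 8; those not divisible by 10: 8 − 0 = 8; dropped labels = 2 × 8 = 16.
Actual frame index = 15782 − 16 = 15766.

15766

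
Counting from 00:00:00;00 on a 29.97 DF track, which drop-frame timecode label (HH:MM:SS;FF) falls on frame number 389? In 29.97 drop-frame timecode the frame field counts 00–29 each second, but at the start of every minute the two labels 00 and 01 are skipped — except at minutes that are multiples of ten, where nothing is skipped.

00:00:12;29

Each 10-minute DF block holds 10 × 60 × 30 − 9 × 2 = 17982 frames. 389 ÷ 17982 → 0 full blocks, remainder 389.
Within the partial block the first minute is 1800 frames and each further minute 1798, so 0 further minute boundaries passed. Total skipped labels = 18 × 0 + 2 × 0 = 0.
Non-drop label index = 389 + 0 = 389; at 30 labels/s that is 00:00:12:29, i.e. DF 00:00:12;29.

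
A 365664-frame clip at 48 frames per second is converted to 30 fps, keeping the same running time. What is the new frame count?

228540 frames

Target frames = source frames × (target rate / source rate) = 365664 × (30)/(48) = 365664 × 5/8 = 228540.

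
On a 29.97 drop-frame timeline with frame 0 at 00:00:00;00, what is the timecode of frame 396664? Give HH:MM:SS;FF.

Each 10-minute DF block holds 10 × 60 × 30 − 9 × 2 = 17982 frames. 396664 ÷ 17982 → 22 full blocks, remainder 1060.
Within the partial block the first minute is 1800 frames and each further minute 1798, so 0 further minute boundaries passed. Total skipped labels = 18 × 22 + 2 × 0 = 396.
Non-drop label index = 396664 + 396 = 397060; at 30 labels/s that is 03:40:35:10, i.e. DF 03:40:35;10.

03:40:35;10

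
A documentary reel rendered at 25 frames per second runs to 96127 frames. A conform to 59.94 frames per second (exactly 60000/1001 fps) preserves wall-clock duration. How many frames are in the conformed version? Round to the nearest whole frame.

230474 frames

Frames at target rate = 96127 × (60000/1001) / (25) = 230704800/1001 ≈ 230474.326.
Nearest whole frame: 230474.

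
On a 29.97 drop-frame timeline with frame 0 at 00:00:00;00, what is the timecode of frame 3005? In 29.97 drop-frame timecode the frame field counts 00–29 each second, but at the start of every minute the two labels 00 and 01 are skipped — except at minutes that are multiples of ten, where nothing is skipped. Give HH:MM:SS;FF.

00:01:40;07

Ten DF minutes hold 17982 frames, so frame 3005 lies in block 0 (frames 0–17981) with 3005 frames into that block.
The block's first minute is 1800 frames and the rest 1798 each; 3005 frames reaches minute 1, so 0 × 18 + 1 × 2 = 2 labels have been skipped so far.
Adding those back, label number 3005 + 2 = 3007 at 30 labels/s is 100 s + 7 f = 0 h 1 min 40 s frame 7, i.e. 00:01:40;07.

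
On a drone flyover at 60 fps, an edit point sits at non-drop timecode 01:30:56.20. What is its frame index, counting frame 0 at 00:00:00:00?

Total seconds to the label: (1 × 3600 + 30 × 60 + 56) = 5456.
Frame index = 5456 × 60 + 20 = 327380.

frame 327380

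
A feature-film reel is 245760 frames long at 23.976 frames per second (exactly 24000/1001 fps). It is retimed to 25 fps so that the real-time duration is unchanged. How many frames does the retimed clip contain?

Target frames = source frames × (target rate / source rate) = 245760 × (25)/(24000/1001) = 245760 × 1001/960 = 256256.

256256 frames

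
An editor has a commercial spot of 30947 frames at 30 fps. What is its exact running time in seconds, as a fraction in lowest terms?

Running time = 30947 ÷ (30) = 30947 × 1/30 = 30947/30 s.

30947/30 seconds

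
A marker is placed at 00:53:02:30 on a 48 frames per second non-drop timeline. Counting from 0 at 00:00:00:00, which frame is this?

152766

Total seconds to the label: (0 × 3600 + 53 × 60 + 2) = 3182.
Frame index = 3182 × 48 + 30 = 152766.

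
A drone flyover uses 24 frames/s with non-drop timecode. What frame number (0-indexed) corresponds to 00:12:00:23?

17303

Total seconds to the label: (0 × 3600 + 12 × 60 + 0) = 720.
Frame index = 720 × 24 + 23 = 17303.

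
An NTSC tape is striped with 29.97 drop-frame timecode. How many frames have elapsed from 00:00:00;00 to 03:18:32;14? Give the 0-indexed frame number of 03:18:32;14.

357016

Complete 10-minute blocks: 19, each 17982 frames → 341658.
Remaining 8 whole minutes in the current block: 1800 + 7 × 1798 = 14386 frames.
Within the current minute: 32 × 30 + 14 − 2 = 972 (labels ;00/;01 skipped at this minute). Total = 341658 + 14386 + 972 = 357016.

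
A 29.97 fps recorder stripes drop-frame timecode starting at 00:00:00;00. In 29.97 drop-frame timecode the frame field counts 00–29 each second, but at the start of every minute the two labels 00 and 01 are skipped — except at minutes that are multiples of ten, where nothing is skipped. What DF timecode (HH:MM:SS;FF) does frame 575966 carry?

05:20:18;02

Ten DF minutes hold 17982 frames, so frame 575966 lies in block 32 (frames 575424–593405) with 542 frames into that block.
The block's first minute is 1800 frames and the rest 1798 each; 542 frames reaches minute 0, so 32 × 18 + 0 × 2 = 576 labels have been skipped so far.
Adding those back, label number 575966 + 576 = 576542 at 30 labels/s is 19218 s + 2 f = 5 h 20 min 18 s frame 2, i.e. 05:20:18;02.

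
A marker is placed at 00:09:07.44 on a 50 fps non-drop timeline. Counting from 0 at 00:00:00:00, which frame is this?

Total seconds to the label: (0 × 3600 + 9 × 60 + 7) = 547.
Frame index = 547 × 50 + 44 = 27394.

27394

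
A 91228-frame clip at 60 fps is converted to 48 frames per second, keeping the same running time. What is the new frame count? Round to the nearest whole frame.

Frames at target rate = 91228 × (48) / (60) = 364912/5 ≈ 72982.400.
Nearest whole frame: 72982.

72982 frames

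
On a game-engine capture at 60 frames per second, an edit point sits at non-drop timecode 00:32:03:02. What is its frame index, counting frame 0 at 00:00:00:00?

Total seconds to the label: (0 × 3600 + 32 × 60 + 3) = 1923.
Frame index = 1923 × 60 + 2 = 115382.

115382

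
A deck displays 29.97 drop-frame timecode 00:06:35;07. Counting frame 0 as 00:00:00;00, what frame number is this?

11845

As if non-drop at 30 labels/s: (0 × 3600 + 6 × 60 + 35) × 30 + 7 = 11857.
Minute boundaries passed: 6; those not divisible by 10: 6 − 0 = 6; dropped labels = 2 × 6 = 12.
Actual frame index = 11857 − 12 = 11845.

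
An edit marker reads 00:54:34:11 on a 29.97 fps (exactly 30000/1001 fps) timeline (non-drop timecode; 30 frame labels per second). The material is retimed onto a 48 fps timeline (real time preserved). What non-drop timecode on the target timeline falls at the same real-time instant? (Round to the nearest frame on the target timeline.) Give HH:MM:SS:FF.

00:54:37:31

Source frame index: (0×3600 + 54×60 + 34) × 30 + 11 = 98231.
Real time: 98231 / (30000/1001) = 98329231/30000 s.
Target frame: (98329231/30000) × (48) = 98329231/625 ≈ 157326.770 → 157327.
At 48 labels/s: frame 157327 → 00:54:37:31.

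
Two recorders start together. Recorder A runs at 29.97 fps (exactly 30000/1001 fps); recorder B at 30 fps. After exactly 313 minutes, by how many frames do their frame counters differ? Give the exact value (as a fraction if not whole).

563400/1001 frames

313 min = 18780 s.
A emits 30000/1001 × 18780 = 563400000/1001 frames; B emits 30 × 18780 = 563400.
Difference = 563400/1001 frames (≈ 562.8372); B is ahead of A.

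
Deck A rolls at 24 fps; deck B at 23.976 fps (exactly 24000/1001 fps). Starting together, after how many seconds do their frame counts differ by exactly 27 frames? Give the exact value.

1126.125 seconds

The gap grows by |24000/1001 − 24| = 24/1001 frames per second.
Time for a 27-frame gap: 27 ÷ (24/1001) = 1126.125 s.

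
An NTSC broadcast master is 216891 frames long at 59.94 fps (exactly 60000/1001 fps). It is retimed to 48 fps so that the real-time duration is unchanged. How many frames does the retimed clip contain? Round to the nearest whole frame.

173686 frames

Frames at target rate = 216891 × (48) / (60000/1001) = 217107891/1250 ≈ 173686.313.
Nearest whole frame: 173686.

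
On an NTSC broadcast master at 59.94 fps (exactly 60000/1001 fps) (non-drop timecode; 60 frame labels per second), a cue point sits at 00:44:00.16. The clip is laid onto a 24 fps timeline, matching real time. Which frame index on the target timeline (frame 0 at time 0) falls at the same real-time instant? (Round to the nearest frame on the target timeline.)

frame 63430

Source frame index: (0×3600 + 44×60 + 0) × 60 + 16 = 158416.
Real time: 158416 / (60000/1001) = 9910901/3750 s.
Target frame: (9910901/3750) × (24) = 39643604/625 ≈ 63429.766 → 63430.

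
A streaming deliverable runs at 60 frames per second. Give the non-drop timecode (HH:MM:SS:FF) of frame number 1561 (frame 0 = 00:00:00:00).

1561 ÷ 60 = 26 full seconds, remainder 1 frame.
26 s = 0 h 0 min 26 s.
Timecode: 00:00:26:01.

00:00:26:01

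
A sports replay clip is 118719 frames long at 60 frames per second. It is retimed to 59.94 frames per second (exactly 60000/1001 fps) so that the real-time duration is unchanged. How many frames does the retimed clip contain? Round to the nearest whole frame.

118600 frames

Frames at target rate = 118719 × (60000/1001) / (60) = 118719000/1001 ≈ 118600.400.
Nearest whole frame: 118600.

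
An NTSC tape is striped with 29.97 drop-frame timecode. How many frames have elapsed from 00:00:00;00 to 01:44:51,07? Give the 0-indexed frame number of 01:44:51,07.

As if non-drop at 30 labels/s: (1 × 3600 + 44 × 60 + 51) × 30 + 7 = 188737.
Minute boundaries passed: 104; those not divisible by 10: 104 − 10 = 94; dropped labels = 2 × 94 = 188.
Actual frame index = 188737 − 188 = 188549.

188549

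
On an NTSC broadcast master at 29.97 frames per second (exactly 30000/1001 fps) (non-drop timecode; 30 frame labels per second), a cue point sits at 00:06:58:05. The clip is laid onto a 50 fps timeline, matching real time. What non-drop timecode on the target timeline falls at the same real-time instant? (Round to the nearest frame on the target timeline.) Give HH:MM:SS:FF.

00:06:58:29

Source frame index: (0×3600 + 6×60 + 58) × 30 + 5 = 12545.
Real time: 12545 / (30000/1001) = 2511509/6000 s.
Target frame: (2511509/6000) × (50) = 2511509/120 ≈ 20929.242 → 20929.
At 50 labels/s: frame 20929 → 00:06:58:29.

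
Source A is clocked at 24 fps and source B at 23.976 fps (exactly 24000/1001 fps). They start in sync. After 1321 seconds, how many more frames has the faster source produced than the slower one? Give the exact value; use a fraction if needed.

31704/1001 frames

A emits 24 × 1321 = 31704 frames; B emits 24000/1001 × 1321 = 31704000/1001.
Difference = 31704/1001 frames (≈ 31.6723); B is behind A.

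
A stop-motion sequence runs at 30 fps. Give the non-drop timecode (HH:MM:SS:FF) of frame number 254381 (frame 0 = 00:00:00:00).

02:21:19:11

254381 ÷ 30 = 8479 full seconds, remainder 11 frames.
8479 s = 2 h 21 min 19 s.
Timecode: 02:21:19:11.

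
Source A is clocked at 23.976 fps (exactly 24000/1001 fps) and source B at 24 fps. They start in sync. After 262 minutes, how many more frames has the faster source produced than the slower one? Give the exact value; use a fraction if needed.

262 min = 15720 s.
A emits 24000/1001 × 15720 = 377280000/1001 frames; B emits 24 × 15720 = 377280.
Difference = 377280/1001 frames (≈ 376.9031); B is ahead of A.

377280/1001 frames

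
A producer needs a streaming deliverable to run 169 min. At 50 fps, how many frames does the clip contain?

507000 frames

169 min = 10140 s.
Frames = 10140 × 50 = 507000.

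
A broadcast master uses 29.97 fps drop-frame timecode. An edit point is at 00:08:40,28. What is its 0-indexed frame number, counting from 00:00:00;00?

15612

As if non-drop at 30 labels/s: (0 × 3600 + 8 × 60 + 40) × 30 + 28 = 15628.
Minute boundaries passed: 8; those not divisible by 10: 8 − 0 = 8; dropped labels = 2 × 8 = 16.
Actual frame index = 15628 − 16 = 15612.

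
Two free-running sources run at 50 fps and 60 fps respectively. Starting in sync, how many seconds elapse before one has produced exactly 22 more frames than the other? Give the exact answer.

2.2 seconds

The gap grows by |60 − 50| = 10 frames per second.
Time for a 22-frame gap: 22 ÷ (10) = 2.2 s.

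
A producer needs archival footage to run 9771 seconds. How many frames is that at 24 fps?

Frames = 9771 × 24 = 234504.

234504 frames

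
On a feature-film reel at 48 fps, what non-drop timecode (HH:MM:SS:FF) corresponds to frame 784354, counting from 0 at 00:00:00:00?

04:32:20:34

784354 ÷ 48 = 16340 full seconds, remainder 34 frames.
16340 s = 4 h 32 min 20 s.
Timecode: 04:32:20:34.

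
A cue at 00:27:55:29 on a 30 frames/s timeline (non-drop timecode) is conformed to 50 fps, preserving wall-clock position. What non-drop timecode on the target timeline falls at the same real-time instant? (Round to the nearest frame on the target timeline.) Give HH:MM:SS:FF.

00:27:55:48

Source frame index: (0×3600 + 27×60 + 55) × 30 + 29 = 50279.
Real time: 50279 / (30) = 50279/30 s.
Target frame: (50279/30) × (50) = 251395/3 ≈ 83798.333 → 83798.
At 50 labels/s: frame 83798 → 00:27:55:48.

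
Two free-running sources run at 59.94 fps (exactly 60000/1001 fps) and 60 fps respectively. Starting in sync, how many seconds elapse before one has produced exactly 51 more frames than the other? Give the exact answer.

850.85 seconds

The gap grows by |60 − 60000/1001| = 60/1001 frames per second.
Time for a 51-frame gap: 51 ÷ (60/1001) = 850.85 s.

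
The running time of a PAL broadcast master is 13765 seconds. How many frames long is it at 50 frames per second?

Frames = 13765 × 50 = 688250.

688250 frames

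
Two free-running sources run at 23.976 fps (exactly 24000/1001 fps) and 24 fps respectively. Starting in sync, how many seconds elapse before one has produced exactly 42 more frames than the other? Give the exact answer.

1751.75 seconds

The gap grows by |24 − 24000/1001| = 24/1001 frames per second.
Time for a 42-frame gap: 42 ÷ (24/1001) = 1751.75 s.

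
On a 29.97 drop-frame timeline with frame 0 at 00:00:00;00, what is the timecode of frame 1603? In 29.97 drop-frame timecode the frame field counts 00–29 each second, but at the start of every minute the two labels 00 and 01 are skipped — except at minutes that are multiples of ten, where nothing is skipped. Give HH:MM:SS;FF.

Each 10-minute DF block holds 10 × 60 × 30 − 9 × 2 = 17982 frames. 1603 ÷ 17982 → 0 full blocks, remainder 1603.
Within the partial block the first minute is 1800 frames and each further minute 1798, so 0 further minute boundaries passed. Total skipped labels = 18 × 0 + 2 × 0 = 0.
Non-drop label index = 1603 + 0 = 1603; at 30 labels/s that is 00:00:53:13, i.e. DF 00:00:53;13.

00:00:53;13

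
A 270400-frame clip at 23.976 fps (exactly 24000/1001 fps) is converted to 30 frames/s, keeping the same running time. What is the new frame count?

Target frames = source frames × (target rate / source rate) = 270400 × (30)/(24000/1001) = 270400 × 1001/800 = 338338.

338338 frames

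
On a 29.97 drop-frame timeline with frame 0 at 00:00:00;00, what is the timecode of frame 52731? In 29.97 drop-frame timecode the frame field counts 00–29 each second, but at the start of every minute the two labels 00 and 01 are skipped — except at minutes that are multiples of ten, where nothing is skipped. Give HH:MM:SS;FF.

Ten DF minutes hold 17982 frames, so frame 52731 lies in block 2 (frames 35964–53945) with 16767 frames into that block.
The block's first minute is 1800 frames and the rest 1798 each; 16767 frames reaches minute 9, so 2 × 18 + 9 × 2 = 54 labels have been skipped so far.
Adding those back, label number 52731 + 54 = 52785 at 30 labels/s is 1759 s + 15 f = 0 h 29 min 19 s frame 15, i.e. 00:29:19;15.

00:29:19;15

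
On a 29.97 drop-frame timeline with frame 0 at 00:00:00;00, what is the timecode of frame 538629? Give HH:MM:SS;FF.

Each 10-minute DF block holds 10 × 60 × 30 − 9 × 2 = 17982 frames. 538629 ÷ 17982 → 29 full blocks, remainder 17151.
Within the partial block the first minute is 1800 frames and each further minute 1798, so 9 further minute boundaries passed. Total skipped labels = 18 × 29 + 2 × 9 = 540.
Non-drop label index = 538629 + 540 = 539169; at 30 labels/s that is 04:59:32:09, i.e. DF 04:59:32;09.

04:59:32;09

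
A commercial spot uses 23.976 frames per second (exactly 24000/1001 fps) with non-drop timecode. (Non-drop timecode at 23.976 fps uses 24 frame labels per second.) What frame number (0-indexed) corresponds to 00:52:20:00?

Total seconds to the label: (0 × 3600 + 52 × 60 + 20) = 3140.
Frame index = 3140 × 24 + 0 = 75360.

75360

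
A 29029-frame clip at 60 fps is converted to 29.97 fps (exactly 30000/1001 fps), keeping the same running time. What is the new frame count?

14500 frames

Target frames = source frames × (target rate / source rate) = 29029 × (30000/1001)/(60) = 29029 × 500/1001 = 14500.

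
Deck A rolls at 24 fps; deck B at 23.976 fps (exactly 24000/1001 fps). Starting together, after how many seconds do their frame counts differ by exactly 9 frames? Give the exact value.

The gap grows by |24000/1001 − 24| = 24/1001 frames per second.
Time for a 9-frame gap: 9 ÷ (24/1001) = 375.375 s.

375.375 seconds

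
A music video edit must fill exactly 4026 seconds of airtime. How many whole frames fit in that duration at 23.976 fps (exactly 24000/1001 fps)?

96527 frames

Frames = 4026 × 24000/1001 = 8784000/91 ≈ 96527.4725.
Complete frames: 96527.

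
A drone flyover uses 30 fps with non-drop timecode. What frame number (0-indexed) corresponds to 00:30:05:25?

frame 54175

Total seconds to the label: (0 × 3600 + 30 × 60 + 5) = 1805.
Frame index = 1805 × 30 + 25 = 54175.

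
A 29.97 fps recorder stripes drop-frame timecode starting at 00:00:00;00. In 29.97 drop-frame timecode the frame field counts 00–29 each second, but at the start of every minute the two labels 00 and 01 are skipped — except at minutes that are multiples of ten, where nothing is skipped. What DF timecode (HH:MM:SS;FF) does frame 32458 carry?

00:18:03;02

Ten DF minutes hold 17982 frames, so frame 32458 lies in block 1 (frames 17982–35963) with 14476 frames into that block.
The block's first minute is 1800 frames and the rest 1798 each; 14476 frames reaches minute 8, so 1 × 18 + 8 × 2 = 34 labels have been skipped so far.
Adding those back, label number 32458 + 34 = 32492 at 30 labels/s is 1083 s + 2 f = 0 h 18 min 3 s frame 2, i.e. 00:18:03;02.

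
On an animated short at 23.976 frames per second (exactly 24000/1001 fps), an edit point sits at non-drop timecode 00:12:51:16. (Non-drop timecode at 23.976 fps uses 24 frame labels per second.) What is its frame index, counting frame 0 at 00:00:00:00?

frame 18520

Total seconds to the label: (0 × 3600 + 12 × 60 + 51) = 771.
Frame index = 771 × 24 + 16 = 18520.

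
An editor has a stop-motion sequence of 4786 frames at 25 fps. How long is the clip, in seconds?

Running time = 4786 / (25) = 191.44 s.

191.44 seconds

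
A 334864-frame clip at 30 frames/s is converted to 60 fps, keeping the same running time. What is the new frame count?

Target frames = source frames × (target rate / source rate) = 334864 × (60)/(30) = 334864 × 2 = 669728.

669728 frames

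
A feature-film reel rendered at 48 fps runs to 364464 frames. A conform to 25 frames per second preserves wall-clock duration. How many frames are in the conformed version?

189825 frames

Target frames = source frames × (target rate / source rate) = 364464 × (25)/(48) = 364464 × 25/48 = 189825.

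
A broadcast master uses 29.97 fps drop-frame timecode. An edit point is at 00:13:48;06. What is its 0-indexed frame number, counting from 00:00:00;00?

As if non-drop at 30 labels/s: (0 × 3600 + 13 × 60 + 48) × 30 + 6 = 24846.
Minute boundaries passed: 13; those not divisible by 10: 13 − 1 = 12; dropped labels = 2 × 12 = 24.
Actual frame index = 24846 − 24 = 24822.

24822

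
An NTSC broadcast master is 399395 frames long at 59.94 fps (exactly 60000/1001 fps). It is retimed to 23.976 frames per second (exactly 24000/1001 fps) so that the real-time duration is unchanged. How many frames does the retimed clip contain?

Target frames = source frames × (target rate / source rate) = 399395 × (24000/1001)/(60000/1001) = 399395 × 2/5 = 159758.

159758 frames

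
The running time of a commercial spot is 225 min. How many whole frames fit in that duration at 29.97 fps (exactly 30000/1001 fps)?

225 min = 13500 s.
Frames = 13500 × 30000/1001 = 405000000/1001 ≈ 404595.4046.
Complete frames: 404595.

404595 frames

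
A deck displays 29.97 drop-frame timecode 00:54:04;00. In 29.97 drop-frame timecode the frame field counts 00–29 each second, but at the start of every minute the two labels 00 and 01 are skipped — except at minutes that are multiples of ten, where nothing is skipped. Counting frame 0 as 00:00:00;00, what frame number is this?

As if non-drop at 30 labels/s: (0 × 3600 + 54 × 60 + 4) × 30 + 0 = 97320.
Minute boundaries passed: 54; those not divisible by 10: 54 − 5 = 49; dropped labels = 2 × 49 = 98.
Actual frame index = 97320 − 98 = 97222.

97222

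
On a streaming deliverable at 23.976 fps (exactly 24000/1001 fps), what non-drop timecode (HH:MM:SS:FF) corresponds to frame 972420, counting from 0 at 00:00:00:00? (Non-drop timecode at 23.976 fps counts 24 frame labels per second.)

972420 ÷ 24 = 40517 full seconds, remainder 12 frames.
40517 s = 11 h 15 min 17 s.
Timecode: 11:15:17:12.

11:15:17:12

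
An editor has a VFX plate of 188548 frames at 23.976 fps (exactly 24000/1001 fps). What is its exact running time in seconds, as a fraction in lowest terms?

47184137/6000 seconds

Running time = 188548 ÷ (24000/1001) = 188548 × 1001/24000 = 47184137/6000 s.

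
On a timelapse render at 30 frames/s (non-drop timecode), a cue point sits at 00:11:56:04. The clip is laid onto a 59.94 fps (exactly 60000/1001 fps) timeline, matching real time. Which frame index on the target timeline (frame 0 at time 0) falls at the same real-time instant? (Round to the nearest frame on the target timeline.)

frame 42925

Source frame index: (0×3600 + 11×60 + 56) × 30 + 4 = 21484.
Real time: 21484 / (30) = 10742/15 s.
Target frame: (10742/15) × (60000/1001) = 42968000/1001 ≈ 42925.075 → 42925.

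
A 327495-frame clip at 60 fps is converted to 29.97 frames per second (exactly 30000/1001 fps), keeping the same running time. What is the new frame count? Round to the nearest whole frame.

163584 frames

Frames at target rate = 327495 × (30000/1001) / (60) = 23392500/143 ≈ 163583.916.
Nearest whole frame: 163584.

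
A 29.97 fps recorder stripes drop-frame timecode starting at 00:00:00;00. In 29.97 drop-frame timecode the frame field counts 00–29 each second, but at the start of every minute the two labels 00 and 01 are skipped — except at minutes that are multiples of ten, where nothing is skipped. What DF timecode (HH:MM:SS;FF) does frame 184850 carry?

01:42:47;24

Each 10-minute DF block holds 10 × 60 × 30 − 9 × 2 = 17982 frames. 184850 ÷ 17982 → 10 full blocks, remainder 5030.
Within the partial block the first minute is 1800 frames and each further minute 1798, so 2 further minute boundaries passed. Total skipped labels = 18 × 10 + 2 × 2 = 184.
Non-drop label index = 184850 + 184 = 185034; at 30 labels/s that is 01:42:47:24, i.e. DF 01:42:47;24.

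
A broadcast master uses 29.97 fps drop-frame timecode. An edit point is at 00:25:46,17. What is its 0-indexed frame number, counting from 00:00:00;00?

46351

As if non-drop at 30 labels/s: (0 × 3600 + 25 × 60 + 46) × 30 + 17 = 46397.
Minute boundaries passed: 25; those not divisible by 10: 25 − 2 = 23; dropped labels = 2 × 23 = 46.
Actual frame index = 46397 − 46 = 46351.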